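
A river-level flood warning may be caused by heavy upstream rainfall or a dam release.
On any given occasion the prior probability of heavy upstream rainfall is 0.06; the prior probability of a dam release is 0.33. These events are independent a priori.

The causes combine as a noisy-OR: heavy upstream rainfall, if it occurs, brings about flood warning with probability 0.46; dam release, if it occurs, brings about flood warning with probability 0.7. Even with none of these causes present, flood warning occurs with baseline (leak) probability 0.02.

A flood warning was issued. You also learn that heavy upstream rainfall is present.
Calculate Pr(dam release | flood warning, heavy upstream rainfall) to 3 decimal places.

Under noisy-OR, P(flood warning | causes) = 1 − (1−0.02)·∏(1−qᵢ) over the active causes.
P(flood warning | heavy upstream rainfall) = 0.4708×0.67 + 0.84124×0.33 = 0.315436 + 0.277609 = 0.593045
The dam release-present share is 0.84124×0.33 = 0.277609.
So P(dam release | flood warning, heavy upstream rainfall) = 0.277609/0.593045 ≈ 0.468.

Pr(dam release | flood warning, heavy upstream rainfall) ≈ 0.468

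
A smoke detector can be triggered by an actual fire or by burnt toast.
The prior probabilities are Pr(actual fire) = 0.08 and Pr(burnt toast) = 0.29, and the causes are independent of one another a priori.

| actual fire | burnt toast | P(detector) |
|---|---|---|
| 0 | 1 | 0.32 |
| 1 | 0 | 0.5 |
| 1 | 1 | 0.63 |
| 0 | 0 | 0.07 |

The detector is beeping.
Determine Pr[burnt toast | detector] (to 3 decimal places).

Pr[burnt toast | detector] ≈ 0.574

Weight on burnt toast=true, given the evidence: 0.085376 + 0.014616 = 0.099992
Normalizer over all consistent configurations: 0.07·0.92·0.71 + 0.32·0.92·0.29 + 0.5·0.08·0.71 + 0.63·0.08·0.29 = 0.174116
Posterior = 0.099992 / 0.174116 ≈ 0.574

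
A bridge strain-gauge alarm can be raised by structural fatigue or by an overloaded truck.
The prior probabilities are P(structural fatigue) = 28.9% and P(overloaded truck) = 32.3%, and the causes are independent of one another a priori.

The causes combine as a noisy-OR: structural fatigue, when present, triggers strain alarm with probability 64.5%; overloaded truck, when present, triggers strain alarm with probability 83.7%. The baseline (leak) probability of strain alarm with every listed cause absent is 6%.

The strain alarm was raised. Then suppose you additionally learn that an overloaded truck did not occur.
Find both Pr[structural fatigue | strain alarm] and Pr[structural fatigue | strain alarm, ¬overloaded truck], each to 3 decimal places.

Under noisy-OR, P(strain alarm | causes) = 1 − (1−0.06)·∏(1−qᵢ) over the active causes.
Enumerate the 4 (structural fatigue, overloaded truck) configurations and weight by the priors:
  P(strain alarm) = 0.06·0.711·0.677 + 0.84678·0.711·0.323 + 0.6663·0.289·0.677 + 0.945607·0.289·0.323
        = 0.028881 + 0.194466 + 0.130364 + 0.088270 = 0.441981
Configurations with structural fatigue contribute 0.218634, so
  P(structural fatigue | strain alarm) = 0.218634 / 0.441981 ≈ 0.495

With the extra evidence:
Enumerate both values of structural fatigue and weight by the priors:
  P(strain alarm | ¬overloaded truck) = 0.06×0.711 + 0.6663×0.289
        = 0.042660 + 0.192561 = 0.235221
Configurations with structural fatigue contribute 0.192561, so
  P(structural fatigue | strain alarm, ¬overloaded truck) = 0.192561 / 0.235221 ≈ 0.819

Pr[structural fatigue | strain alarm] ≈ 0.495; Pr[structural fatigue | strain alarm, ¬overloaded truck] ≈ 0.819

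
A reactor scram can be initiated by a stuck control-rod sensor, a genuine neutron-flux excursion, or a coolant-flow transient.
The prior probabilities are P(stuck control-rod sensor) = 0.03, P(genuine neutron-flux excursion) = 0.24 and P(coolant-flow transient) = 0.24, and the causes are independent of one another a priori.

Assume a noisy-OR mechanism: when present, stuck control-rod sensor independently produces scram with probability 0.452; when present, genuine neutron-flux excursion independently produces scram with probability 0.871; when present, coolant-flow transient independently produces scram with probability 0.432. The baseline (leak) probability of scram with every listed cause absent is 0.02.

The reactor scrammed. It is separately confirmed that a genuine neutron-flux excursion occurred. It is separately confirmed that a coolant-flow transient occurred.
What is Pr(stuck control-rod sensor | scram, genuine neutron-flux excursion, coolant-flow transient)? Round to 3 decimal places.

Pr(stuck control-rod sensor | scram, genuine neutron-flux excursion, coolant-flow transient) ≈ 0.031

Under noisy-OR, P(scram | causes) = 1 − (1−0.02)·∏(1−qᵢ) over the active causes.
Enumerate both values of stuck control-rod sensor and weight by the priors:
  P(scram | genuine neutron-flux excursion, coolant-flow transient) = 0.928193×0.97 + 0.96065×0.03
        = 0.900347 + 0.028819 = 0.929166
Configurations with stuck control-rod sensor contribute 0.028819, so
  P(stuck control-rod sensor | scram, genuine neutron-flux excursion, coolant-flow transient) = 0.028819 / 0.929166 ≈ 0.031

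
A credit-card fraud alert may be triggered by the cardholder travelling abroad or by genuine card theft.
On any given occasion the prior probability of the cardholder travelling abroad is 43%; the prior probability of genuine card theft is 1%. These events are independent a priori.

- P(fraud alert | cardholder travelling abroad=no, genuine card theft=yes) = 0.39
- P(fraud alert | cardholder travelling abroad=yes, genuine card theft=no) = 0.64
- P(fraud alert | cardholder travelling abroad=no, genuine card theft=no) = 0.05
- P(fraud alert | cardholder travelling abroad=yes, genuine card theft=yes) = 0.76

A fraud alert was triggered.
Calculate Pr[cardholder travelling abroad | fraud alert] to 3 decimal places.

Pr[cardholder travelling abroad | fraud alert] ≈ 0.901

P(fraud alert) = 0.05*0.57*0.99 + 0.39*0.57*0.01 + 0.64*0.43*0.99 + 0.76*0.43*0.01 = 0.028215 + 0.002223 + 0.272448 + 0.003268 = 0.306154
Of this, 0.275716 comes from 0.272448 + 0.003268 (the cardholder travelling abroad=true cases).
So P(cardholder travelling abroad | fraud alert) = 0.275716/0.306154 ≈ 0.901.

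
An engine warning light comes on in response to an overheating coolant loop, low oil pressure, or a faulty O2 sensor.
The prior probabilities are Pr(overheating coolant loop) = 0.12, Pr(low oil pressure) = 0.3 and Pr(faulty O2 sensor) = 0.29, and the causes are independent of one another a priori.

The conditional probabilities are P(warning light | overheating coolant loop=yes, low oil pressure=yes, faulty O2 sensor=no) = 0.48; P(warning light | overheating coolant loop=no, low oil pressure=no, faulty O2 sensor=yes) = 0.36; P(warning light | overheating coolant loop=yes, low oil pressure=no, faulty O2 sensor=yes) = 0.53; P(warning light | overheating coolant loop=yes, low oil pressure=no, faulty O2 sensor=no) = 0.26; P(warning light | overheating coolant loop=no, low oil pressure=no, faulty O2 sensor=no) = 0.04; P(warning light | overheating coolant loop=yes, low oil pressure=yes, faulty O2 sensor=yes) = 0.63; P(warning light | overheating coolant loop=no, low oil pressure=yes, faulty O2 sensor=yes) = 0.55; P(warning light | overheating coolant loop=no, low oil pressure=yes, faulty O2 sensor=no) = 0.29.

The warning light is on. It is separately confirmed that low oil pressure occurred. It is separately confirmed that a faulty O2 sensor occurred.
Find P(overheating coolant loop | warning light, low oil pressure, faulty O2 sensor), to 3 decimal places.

Numerator (weight on configurations with overheating coolant loop): 0.63·0.12 = 0.075600
Denominator P(warning light | low oil pressure, faulty O2 sensor): 0.55·0.88 + 0.63·0.12 = 0.559600
P(overheating coolant loop | warning light, low oil pressure, faulty O2 sensor) = 0.075600/0.559600 ≈ 0.135

P(overheating coolant loop | warning light, low oil pressure, faulty O2 sensor) ≈ 0.135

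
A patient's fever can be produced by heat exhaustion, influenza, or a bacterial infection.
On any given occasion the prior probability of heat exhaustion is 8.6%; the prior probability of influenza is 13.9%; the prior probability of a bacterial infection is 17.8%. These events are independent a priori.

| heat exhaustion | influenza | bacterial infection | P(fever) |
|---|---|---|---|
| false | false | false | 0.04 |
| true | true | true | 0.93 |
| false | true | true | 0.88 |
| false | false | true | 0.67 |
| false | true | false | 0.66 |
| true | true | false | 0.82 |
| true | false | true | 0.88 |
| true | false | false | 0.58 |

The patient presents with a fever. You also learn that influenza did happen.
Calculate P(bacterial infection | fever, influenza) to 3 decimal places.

For the numerator, keep only bacterial infection=true terms: 0.143169 + 0.014236 = 0.157405
Denominator P(fever | influenza): 0.66×0.914×0.822 + 0.88×0.914×0.178 + 0.82×0.086×0.822 + 0.93×0.086×0.178 = 0.711235
P(bacterial infection | fever, influenza) = 0.157405/0.711235 ≈ 0.221

P(bacterial infection | fever, influenza) ≈ 0.221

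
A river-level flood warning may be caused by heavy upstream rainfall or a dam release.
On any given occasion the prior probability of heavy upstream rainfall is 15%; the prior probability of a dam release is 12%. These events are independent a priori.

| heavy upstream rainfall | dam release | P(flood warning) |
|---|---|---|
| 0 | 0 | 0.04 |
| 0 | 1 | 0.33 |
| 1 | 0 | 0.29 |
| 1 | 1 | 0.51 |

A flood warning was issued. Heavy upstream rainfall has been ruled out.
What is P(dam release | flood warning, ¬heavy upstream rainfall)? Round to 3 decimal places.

P(dam release | flood warning, ¬heavy upstream rainfall) ≈ 0.529

Numerator (weight on configurations with dam release): 0.33×0.12 = 0.039600
Denominator P(flood warning | ¬heavy upstream rainfall): 0.04×0.88 + 0.33×0.12 = 0.074800
P(dam release | flood warning, ¬heavy upstream rainfall) = 0.039600/0.074800 ≈ 0.529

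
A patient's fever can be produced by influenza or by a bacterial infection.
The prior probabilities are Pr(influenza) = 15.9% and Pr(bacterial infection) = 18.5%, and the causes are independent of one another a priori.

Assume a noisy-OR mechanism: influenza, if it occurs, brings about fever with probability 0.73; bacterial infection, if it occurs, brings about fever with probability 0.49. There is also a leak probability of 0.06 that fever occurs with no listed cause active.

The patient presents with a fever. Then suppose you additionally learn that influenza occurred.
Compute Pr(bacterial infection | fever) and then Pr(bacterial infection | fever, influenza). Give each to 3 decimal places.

Pr(bacterial infection | fever) ≈ 0.436; Pr(bacterial infection | fever, influenza) ≈ 0.209

Under noisy-OR, P(fever | causes) = 1 − (1−0.06)·∏(1−qᵢ) over the active causes.
For the numerator, keep only bacterial infection=true terms: 0.080998 + 0.025608 = 0.106606
Denominator P(fever): 0.06·0.841·0.815 + 0.5206·0.841·0.185 + 0.7462·0.159·0.815 + 0.870562·0.159·0.185 = 0.244427
P(bacterial infection | fever) = 0.106606/0.244427 ≈ 0.436

Now condition on the additional information:
Numerator (weight on configurations with bacterial infection): 0.870562·0.185 = 0.161054
Denominator P(fever | influenza): 0.7462·0.815 + 0.870562·0.185 = 0.769207
Posterior = 0.161054 / 0.769207 ≈ 0.209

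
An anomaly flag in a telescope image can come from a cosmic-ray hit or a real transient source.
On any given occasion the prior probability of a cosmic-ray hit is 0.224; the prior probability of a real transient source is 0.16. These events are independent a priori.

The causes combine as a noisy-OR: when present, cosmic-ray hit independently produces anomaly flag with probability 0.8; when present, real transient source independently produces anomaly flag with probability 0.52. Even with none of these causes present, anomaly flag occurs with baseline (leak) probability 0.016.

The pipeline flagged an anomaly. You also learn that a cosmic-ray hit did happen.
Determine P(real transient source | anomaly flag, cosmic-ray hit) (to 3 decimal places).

P(real transient source | anomaly flag, cosmic-ray hit) ≈ 0.177

Under noisy-OR, P(anomaly flag | causes) = 1 − (1−0.016)·∏(1−qᵢ) over the active causes.
By total probability over both values of real transient source:
  P(anomaly flag | cosmic-ray hit) = 0.8032*0.84 + 0.905536*0.16
        = 0.674688 + 0.144886 = 0.819574
The terms with real transient source present sum to 0.144886, so
  P(real transient source | anomaly flag, cosmic-ray hit) = 0.144886 / 0.819574 ≈ 0.177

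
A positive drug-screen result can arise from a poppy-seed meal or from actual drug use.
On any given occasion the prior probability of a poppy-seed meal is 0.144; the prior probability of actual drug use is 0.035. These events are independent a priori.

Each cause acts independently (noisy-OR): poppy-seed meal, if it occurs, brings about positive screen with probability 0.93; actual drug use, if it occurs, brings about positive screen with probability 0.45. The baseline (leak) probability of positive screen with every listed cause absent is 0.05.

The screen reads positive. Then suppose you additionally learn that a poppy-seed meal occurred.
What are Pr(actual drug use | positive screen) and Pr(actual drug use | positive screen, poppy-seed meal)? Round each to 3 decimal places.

Pr(actual drug use | positive screen) ≈ 0.101; Pr(actual drug use | positive screen, poppy-seed meal) ≈ 0.036

Under noisy-OR, P(positive screen | causes) = 1 − (1−0.05)·∏(1−qᵢ) over the active causes.
For the numerator, keep only actual drug use=true terms: 0.014306 + 0.004856 = 0.019162
Normalizer over all consistent configurations: 0.05·0.856·0.965 + 0.4775·0.856·0.035 + 0.9335·0.144·0.965 + 0.963425·0.144·0.035 = 0.190183
Posterior = 0.019162 / 0.190183 ≈ 0.101

Now also conditioning on poppy-seed meal=true:
Enumerate both values of actual drug use and weight by the priors:
  P(positive screen | poppy-seed meal) = 0.9335·0.965 + 0.963425·0.035
        = 0.900828 + 0.033720 = 0.934548
Configurations with actual drug use contribute 0.033720, so
  P(actual drug use | positive screen, poppy-seed meal) = 0.033720 / 0.934548 ≈ 0.036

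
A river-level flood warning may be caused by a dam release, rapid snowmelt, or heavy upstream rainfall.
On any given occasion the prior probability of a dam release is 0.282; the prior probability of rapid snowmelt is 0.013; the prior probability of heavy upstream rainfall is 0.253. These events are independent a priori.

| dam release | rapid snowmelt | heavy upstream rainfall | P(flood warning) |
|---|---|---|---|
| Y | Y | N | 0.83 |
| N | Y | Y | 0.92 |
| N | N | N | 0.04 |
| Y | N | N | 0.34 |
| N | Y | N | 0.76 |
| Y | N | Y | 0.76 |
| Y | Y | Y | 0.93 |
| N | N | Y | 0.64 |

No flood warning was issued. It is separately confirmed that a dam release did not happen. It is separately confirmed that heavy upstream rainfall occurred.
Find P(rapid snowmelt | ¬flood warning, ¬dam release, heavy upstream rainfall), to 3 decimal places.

P(rapid snowmelt | ¬flood warning, ¬dam release, heavy upstream rainfall) ≈ 0.003

Numerator (weight on configurations with rapid snowmelt): 0.08*0.013 = 0.001040
Normalizer over all consistent configurations: 0.36*0.987 + 0.08*0.013 = 0.356360
Posterior = 0.001040 / 0.356360 ≈ 0.003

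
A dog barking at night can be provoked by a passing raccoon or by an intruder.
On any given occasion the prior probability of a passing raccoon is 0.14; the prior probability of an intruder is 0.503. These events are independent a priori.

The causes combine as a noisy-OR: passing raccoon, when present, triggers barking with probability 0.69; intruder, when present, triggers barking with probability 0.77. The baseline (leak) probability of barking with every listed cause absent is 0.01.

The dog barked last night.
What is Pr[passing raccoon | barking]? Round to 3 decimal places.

Pr[passing raccoon | barking] ≈ 0.251

Under noisy-OR, P(barking | causes) = 1 − (1−0.01)·∏(1−qᵢ) over the active causes.
For the numerator, keep only passing raccoon=true terms: 0.048226 + 0.065449 = 0.113675
Normalizer over all consistent configurations: 0.01*0.86*0.497 + 0.7723*0.86*0.503 + 0.6931*0.14*0.497 + 0.929413*0.14*0.503 = 0.452031
Posterior = 0.113675 / 0.452031 ≈ 0.251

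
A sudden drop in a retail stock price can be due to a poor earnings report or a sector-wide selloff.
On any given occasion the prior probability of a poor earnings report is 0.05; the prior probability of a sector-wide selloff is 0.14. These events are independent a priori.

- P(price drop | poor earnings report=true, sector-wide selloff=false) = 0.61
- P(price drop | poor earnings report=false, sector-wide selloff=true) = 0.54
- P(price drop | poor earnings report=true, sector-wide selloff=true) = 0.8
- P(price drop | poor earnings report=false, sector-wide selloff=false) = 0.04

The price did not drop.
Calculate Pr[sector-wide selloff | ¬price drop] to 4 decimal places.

Pr[sector-wide selloff | ¬price drop] ≈ 0.0725

Enumerate the 4 (poor earnings report, sector-wide selloff) configurations and weight by the priors:
  P(¬price drop) = 0.96*0.95*0.86 + 0.46*0.95*0.14 + 0.39*0.05*0.86 + 0.2*0.05*0.14
        = 0.784320 + 0.061180 + 0.016770 + 0.001400 = 0.863670
Configurations with sector-wide selloff contribute 0.062580, so
  P(sector-wide selloff | ¬price drop) = 0.062580 / 0.863670 ≈ 0.0725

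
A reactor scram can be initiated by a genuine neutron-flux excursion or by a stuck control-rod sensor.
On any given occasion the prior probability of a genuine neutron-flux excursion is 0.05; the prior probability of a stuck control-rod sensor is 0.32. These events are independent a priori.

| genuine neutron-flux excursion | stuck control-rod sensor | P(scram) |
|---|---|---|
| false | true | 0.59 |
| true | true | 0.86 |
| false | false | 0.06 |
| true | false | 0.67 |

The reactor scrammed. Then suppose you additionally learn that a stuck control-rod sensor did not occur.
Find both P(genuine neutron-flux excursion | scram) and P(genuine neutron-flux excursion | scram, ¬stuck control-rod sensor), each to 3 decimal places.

P(genuine neutron-flux excursion | scram) ≈ 0.143; P(genuine neutron-flux excursion | scram, ¬stuck control-rod sensor) ≈ 0.370

Weight on genuine neutron-flux excursion=true, given the evidence: 0.022780 + 0.013760 = 0.036540
Denominator P(scram): 0.06·0.95·0.68 + 0.59·0.95·0.32 + 0.67·0.05·0.68 + 0.86·0.05·0.32 = 0.254660
Posterior = 0.036540 / 0.254660 ≈ 0.143

Now also conditioning on stuck control-rod sensor≠true:
Numerator (weight on configurations with genuine neutron-flux excursion): 0.67×0.05 = 0.033500
Normalizer over all consistent configurations: 0.06×0.95 + 0.67×0.05 = 0.090500
P(genuine neutron-flux excursion | scram, ¬stuck control-rod sensor) = 0.033500/0.090500 ≈ 0.370
With stuck control-rod sensor excluded, genuine neutron-flux excursion must carry more of the explanatory weight for the scram.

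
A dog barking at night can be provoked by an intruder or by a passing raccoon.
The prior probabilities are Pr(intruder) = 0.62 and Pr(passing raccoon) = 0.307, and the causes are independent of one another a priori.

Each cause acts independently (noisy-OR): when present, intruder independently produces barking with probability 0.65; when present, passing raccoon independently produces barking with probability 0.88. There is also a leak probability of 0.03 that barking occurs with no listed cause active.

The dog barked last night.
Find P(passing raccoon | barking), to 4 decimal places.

P(passing raccoon | barking) ≈ 0.4948

Under noisy-OR, P(barking | causes) = 1 − (1−0.03)·∏(1−qᵢ) over the active causes.
P(barking) = 0.03×0.38×0.693 + 0.8836×0.38×0.307 + 0.6605×0.62×0.693 + 0.95926×0.62×0.307 = 0.007900 + 0.103081 + 0.283790 + 0.182586 = 0.577357
Of this, 0.285667 comes from 0.103081 + 0.182586 (the passing raccoon=true cases).
P(passing raccoon | barking) = 0.285667 / 0.577357 ≈ 0.4948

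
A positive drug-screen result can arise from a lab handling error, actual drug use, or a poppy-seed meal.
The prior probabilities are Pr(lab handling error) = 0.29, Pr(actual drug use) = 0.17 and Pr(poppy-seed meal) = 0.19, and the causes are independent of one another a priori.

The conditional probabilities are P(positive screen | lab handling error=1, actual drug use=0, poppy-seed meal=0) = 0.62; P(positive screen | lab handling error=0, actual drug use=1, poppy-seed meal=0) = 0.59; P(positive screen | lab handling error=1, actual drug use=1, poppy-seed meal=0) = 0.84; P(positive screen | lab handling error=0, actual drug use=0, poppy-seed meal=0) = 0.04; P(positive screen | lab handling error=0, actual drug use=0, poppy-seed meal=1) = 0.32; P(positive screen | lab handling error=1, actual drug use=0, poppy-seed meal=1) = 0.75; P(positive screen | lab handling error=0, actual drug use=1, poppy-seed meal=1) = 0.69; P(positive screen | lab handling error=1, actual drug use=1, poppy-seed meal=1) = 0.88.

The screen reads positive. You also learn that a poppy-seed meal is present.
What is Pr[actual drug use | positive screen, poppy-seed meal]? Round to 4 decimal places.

P(positive screen | poppy-seed meal) = 0.32*0.71*0.83 + 0.69*0.71*0.17 + 0.75*0.29*0.83 + 0.88*0.29*0.17 = 0.188576 + 0.083283 + 0.180525 + 0.043384 = 0.495768
The actual drug use-present share is 0.083283 + 0.043384 = 0.126667.
Hence the posterior is 0.126667/0.495768 ≈ 0.2555.

Pr[actual drug use | positive screen, poppy-seed meal] ≈ 0.2555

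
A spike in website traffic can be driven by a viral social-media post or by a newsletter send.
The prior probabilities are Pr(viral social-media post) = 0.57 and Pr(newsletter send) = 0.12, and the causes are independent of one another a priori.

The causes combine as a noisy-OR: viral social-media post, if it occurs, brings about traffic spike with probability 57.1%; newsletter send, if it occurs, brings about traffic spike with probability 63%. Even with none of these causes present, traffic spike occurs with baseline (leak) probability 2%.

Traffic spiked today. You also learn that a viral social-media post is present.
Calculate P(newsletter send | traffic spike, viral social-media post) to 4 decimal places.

Under noisy-OR, P(traffic spike | causes) = 1 − (1−0.02)·∏(1−qᵢ) over the active causes.
P(traffic spike | viral social-media post) = 0.57958×0.88 + 0.844445×0.12 = 0.510030 + 0.101333 = 0.611363
Of this, 0.101333 comes from 0.844445×0.12 (the newsletter send=true cases).
Hence the posterior is 0.101333/0.611363 ≈ 0.1657.

P(newsletter send | traffic spike, viral social-media post) ≈ 0.1657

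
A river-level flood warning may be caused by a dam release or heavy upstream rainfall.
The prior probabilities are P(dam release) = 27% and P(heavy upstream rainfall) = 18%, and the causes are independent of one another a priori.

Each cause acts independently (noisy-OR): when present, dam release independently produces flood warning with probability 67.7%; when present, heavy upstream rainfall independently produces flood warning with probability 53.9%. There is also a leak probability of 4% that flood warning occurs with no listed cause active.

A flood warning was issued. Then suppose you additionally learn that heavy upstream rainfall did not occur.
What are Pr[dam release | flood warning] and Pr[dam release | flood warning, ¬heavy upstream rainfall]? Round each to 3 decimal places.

Pr[dam release | flood warning] ≈ 0.667; Pr[dam release | flood warning, ¬heavy upstream rainfall] ≈ 0.864

Under noisy-OR, P(flood warning | causes) = 1 − (1−0.04)·∏(1−qᵢ) over the active causes.
By total probability over the 4 (dam release, heavy upstream rainfall) configurations:
  P(flood warning) = 0.04*0.73*0.82 + 0.55744*0.73*0.18 + 0.68992*0.27*0.82 + 0.857053*0.27*0.18
        = 0.023944 + 0.073248 + 0.152748 + 0.041653 = 0.291593
Keeping only the dam release-present terms gives 0.194401, so
  P(dam release | flood warning) = 0.194401 / 0.291593 ≈ 0.667

With the extra evidence:
P(flood warning | ¬heavy upstream rainfall) = 0.04·0.73 + 0.68992·0.27 = 0.029200 + 0.186278 = 0.215478
The dam release-present share is 0.68992·0.27 = 0.186278.
Hence the posterior is 0.186278/0.215478 ≈ 0.864.
With heavy upstream rainfall excluded, dam release must carry more of the explanatory weight for the flood warning.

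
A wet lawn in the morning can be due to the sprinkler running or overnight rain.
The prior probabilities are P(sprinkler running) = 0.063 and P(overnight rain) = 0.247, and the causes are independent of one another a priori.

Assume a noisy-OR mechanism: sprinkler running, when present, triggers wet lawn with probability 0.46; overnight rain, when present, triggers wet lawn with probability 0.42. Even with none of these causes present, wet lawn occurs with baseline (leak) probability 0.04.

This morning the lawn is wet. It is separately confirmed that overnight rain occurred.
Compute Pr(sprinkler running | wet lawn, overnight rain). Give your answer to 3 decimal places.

Pr(sprinkler running | wet lawn, overnight rain) ≈ 0.096

Under noisy-OR, P(wet lawn | causes) = 1 − (1−0.04)·∏(1−qᵢ) over the active causes.
P(wet lawn | overnight rain) = 0.4432·0.937 + 0.699328·0.063 = 0.415278 + 0.044058 = 0.459336
Of this, 0.044058 comes from 0.699328·0.063 (the sprinkler running=true cases).
P(sprinkler running | wet lawn, overnight rain) = 0.044058 / 0.459336 ≈ 0.096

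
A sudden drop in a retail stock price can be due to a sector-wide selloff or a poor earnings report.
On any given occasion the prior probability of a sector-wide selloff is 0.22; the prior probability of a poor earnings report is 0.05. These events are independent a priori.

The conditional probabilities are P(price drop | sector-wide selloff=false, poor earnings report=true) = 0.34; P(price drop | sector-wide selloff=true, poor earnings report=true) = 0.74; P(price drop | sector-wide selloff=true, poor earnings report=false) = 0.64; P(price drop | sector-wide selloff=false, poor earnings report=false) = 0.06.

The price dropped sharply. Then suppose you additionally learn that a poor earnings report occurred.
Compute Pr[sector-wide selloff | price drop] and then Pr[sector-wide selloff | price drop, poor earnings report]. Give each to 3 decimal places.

Pr[sector-wide selloff | price drop] ≈ 0.711; Pr[sector-wide selloff | price drop, poor earnings report] ≈ 0.380

By total probability over the 4 (sector-wide selloff, poor earnings report) configurations:
  P(price drop) = 0.06·0.78·0.95 + 0.34·0.78·0.05 + 0.64·0.22·0.95 + 0.74·0.22·0.05
        = 0.044460 + 0.013260 + 0.133760 + 0.008140 = 0.199620
The terms with sector-wide selloff present sum to 0.141900, so
  P(sector-wide selloff | price drop) = 0.141900 / 0.199620 ≈ 0.711

With the extra evidence:
By total probability over both values of sector-wide selloff:
  P(price drop | poor earnings report) = 0.34×0.78 + 0.74×0.22
        = 0.265200 + 0.162800 = 0.428000
The terms with sector-wide selloff present sum to 0.162800, so
  P(sector-wide selloff | price drop, poor earnings report) = 0.162800 / 0.428000 ≈ 0.380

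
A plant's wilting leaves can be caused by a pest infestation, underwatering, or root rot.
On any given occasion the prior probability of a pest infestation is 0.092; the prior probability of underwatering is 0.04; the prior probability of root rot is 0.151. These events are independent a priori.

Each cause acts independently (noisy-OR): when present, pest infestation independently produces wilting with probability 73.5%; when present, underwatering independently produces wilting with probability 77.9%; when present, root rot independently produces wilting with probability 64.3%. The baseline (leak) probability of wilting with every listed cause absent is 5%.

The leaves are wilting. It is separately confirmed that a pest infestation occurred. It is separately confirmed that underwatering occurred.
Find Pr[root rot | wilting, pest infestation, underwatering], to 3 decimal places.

Pr[root rot | wilting, pest infestation, underwatering] ≈ 0.156

Under noisy-OR, P(wilting | causes) = 1 − (1−0.05)·∏(1−qᵢ) over the active causes.
Numerator (weight on configurations with root rot): 0.980138×0.151 = 0.148001
Denominator P(wilting | pest infestation, underwatering): 0.944363×0.849 + 0.980138×0.151 = 0.949765
Posterior = 0.148001 / 0.949765 ≈ 0.156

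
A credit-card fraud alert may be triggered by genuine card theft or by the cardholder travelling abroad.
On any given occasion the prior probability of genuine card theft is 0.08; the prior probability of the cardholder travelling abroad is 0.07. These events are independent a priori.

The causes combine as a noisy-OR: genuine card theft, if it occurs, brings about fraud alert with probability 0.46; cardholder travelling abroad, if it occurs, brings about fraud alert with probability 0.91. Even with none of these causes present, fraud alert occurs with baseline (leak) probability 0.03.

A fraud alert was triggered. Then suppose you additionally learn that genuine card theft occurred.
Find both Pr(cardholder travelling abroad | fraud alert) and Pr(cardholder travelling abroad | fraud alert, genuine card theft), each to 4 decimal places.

Under noisy-OR, P(fraud alert | causes) = 1 − (1−0.03)·∏(1−qᵢ) over the active causes.
P(fraud alert) = 0.03·0.92·0.93 + 0.9127·0.92·0.07 + 0.4762·0.08·0.93 + 0.952858·0.08·0.07 = 0.025668 + 0.058778 + 0.035429 + 0.005336 = 0.125211
The cardholder travelling abroad-present share is 0.058778 + 0.005336 = 0.064114.
Hence the posterior is 0.064114/0.125211 ≈ 0.5120.

Now also conditioning on genuine card theft=true:
P(fraud alert | genuine card theft) = 0.4762×0.93 + 0.952858×0.07 = 0.442866 + 0.066700 = 0.509566
The cardholder travelling abroad-present share is 0.952858×0.07 = 0.066700.
Hence the posterior is 0.066700/0.509566 ≈ 0.1309.
This is intercausal reasoning (explaining away): once genuine card theft accounts for the fraud alert, cardholder travelling abroad becomes less likely.

Pr(cardholder travelling abroad | fraud alert) ≈ 0.5120; Pr(cardholder travelling abroad | fraud alert, genuine card theft) ≈ 0.1309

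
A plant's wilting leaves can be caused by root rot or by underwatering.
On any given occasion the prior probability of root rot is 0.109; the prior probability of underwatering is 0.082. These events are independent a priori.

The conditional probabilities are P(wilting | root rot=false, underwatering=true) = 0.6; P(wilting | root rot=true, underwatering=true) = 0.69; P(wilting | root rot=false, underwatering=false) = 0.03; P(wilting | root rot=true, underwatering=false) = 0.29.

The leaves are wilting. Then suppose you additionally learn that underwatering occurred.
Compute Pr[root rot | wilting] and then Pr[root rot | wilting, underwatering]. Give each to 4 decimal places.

P(wilting) = 0.03·0.891·0.918 + 0.6·0.891·0.082 + 0.29·0.109·0.918 + 0.69·0.109·0.082 = 0.024538 + 0.043837 + 0.029018 + 0.006167 = 0.103560
Of this, 0.035185 comes from 0.029018 + 0.006167 (the root rot=true cases).
P(root rot | wilting) = 0.035185 / 0.103560 ≈ 0.3398

Now condition on the additional information:
Numerator (weight on configurations with root rot): 0.69·0.109 = 0.075210
Normalizer over all consistent configurations: 0.6·0.891 + 0.69·0.109 = 0.609810
P(root rot | wilting, underwatering) = 0.075210/0.609810 ≈ 0.1233
— underwatering explains away the evidence for root rot.

Pr[root rot | wilting] ≈ 0.3398; Pr[root rot | wilting, underwatering] ≈ 0.1233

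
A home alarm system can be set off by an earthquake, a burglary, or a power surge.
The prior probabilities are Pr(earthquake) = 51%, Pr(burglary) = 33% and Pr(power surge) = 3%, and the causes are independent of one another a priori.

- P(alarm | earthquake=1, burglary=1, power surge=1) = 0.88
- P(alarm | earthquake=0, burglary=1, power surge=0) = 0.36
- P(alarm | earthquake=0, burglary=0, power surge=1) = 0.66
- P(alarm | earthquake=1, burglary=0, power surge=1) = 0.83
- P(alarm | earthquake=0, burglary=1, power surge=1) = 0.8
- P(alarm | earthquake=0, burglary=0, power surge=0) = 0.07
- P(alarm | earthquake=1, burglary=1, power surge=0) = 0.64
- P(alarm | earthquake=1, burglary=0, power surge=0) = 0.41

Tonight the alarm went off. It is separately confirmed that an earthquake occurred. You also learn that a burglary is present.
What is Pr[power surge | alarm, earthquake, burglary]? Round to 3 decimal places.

P(alarm | earthquake, burglary) = 0.64*0.97 + 0.88*0.03 = 0.620800 + 0.026400 = 0.647200
Of this, 0.026400 comes from 0.88*0.03 (the power surge=true cases).
Hence the posterior is 0.026400/0.647200 ≈ 0.041.

Pr[power surge | alarm, earthquake, burglary] ≈ 0.041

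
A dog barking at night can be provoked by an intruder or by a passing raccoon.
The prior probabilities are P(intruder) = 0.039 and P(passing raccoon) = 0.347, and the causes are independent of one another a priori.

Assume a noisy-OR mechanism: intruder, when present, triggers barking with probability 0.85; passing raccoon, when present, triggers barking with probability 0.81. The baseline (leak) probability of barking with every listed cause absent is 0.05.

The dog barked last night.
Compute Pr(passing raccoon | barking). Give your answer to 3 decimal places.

Pr(passing raccoon | barking) ≈ 0.843

Under noisy-OR, P(barking | causes) = 1 − (1−0.05)·∏(1−qᵢ) over the active causes.
By total probability over the 4 (intruder, passing raccoon) configurations:
  P(barking) = 0.05*0.961*0.653 + 0.8195*0.961*0.347 + 0.8575*0.039*0.653 + 0.972925*0.039*0.347
        = 0.031377 + 0.273276 + 0.021838 + 0.013167 = 0.339658
The terms with passing raccoon present sum to 0.286443, so
  P(passing raccoon | barking) = 0.286443 / 0.339658 ≈ 0.843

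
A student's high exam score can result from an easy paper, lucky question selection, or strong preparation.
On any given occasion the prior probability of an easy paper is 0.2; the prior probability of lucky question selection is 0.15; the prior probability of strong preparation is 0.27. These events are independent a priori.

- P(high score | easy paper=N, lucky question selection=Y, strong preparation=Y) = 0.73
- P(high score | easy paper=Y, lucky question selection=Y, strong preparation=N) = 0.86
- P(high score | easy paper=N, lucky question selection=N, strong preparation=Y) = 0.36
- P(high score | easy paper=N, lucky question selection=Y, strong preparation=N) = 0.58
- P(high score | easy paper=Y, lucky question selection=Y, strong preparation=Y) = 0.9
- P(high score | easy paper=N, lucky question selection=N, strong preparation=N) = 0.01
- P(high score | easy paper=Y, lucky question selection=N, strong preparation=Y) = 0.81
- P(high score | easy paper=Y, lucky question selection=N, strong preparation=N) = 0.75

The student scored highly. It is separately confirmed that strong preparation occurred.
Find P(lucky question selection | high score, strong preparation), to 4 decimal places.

P(high score | strong preparation) = 0.36·0.8·0.85 + 0.73·0.8·0.15 + 0.81·0.2·0.85 + 0.9·0.2·0.15 = 0.244800 + 0.087600 + 0.137700 + 0.027000 = 0.497100
Restricting to configurations with lucky question selection present: 0.087600 + 0.027000 = 0.114600.
So P(lucky question selection | high score, strong preparation) = 0.114600/0.497100 ≈ 0.2305.

P(lucky question selection | high score, strong preparation) ≈ 0.2305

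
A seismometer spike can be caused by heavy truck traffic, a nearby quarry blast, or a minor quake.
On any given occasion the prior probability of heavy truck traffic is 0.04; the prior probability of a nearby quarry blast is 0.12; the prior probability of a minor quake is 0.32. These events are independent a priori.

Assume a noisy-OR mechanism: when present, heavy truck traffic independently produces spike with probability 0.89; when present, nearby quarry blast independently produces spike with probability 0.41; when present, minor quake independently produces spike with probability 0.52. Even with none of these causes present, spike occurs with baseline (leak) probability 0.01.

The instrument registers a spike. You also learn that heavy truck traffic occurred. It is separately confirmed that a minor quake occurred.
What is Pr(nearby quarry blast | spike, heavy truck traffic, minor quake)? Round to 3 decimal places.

Pr(nearby quarry blast | spike, heavy truck traffic, minor quake) ≈ 0.122

Under noisy-OR, P(spike | causes) = 1 − (1−0.01)·∏(1−qᵢ) over the active causes.
Weight on nearby quarry blast=true, given the evidence: 0.96916·0.12 = 0.116299
The normalizing constant is 0.947728·0.88 + 0.96916·0.12 = 0.950300
Posterior = 0.116299 / 0.950300 ≈ 0.122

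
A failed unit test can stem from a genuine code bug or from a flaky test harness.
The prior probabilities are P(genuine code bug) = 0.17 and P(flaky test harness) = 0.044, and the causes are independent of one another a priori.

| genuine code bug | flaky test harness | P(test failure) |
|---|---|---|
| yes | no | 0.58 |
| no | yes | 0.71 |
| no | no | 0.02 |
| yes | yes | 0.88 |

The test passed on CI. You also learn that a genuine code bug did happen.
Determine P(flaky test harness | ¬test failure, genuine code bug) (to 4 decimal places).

Weight on flaky test harness=true, given the evidence: 0.12·0.044 = 0.005280
Denominator P(¬test failure | genuine code bug): 0.42·0.956 + 0.12·0.044 = 0.406800
P(flaky test harness | ¬test failure, genuine code bug) = 0.005280/0.406800 ≈ 0.0130

P(flaky test harness | ¬test failure, genuine code bug) ≈ 0.0130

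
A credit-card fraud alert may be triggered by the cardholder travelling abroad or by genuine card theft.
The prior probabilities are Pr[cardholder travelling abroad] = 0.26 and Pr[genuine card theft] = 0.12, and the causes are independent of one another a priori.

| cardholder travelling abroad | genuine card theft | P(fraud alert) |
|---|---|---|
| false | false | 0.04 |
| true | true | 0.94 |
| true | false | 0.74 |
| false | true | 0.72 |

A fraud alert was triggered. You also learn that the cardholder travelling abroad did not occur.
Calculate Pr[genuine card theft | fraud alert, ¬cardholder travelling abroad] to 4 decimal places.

Pr[genuine card theft | fraud alert, ¬cardholder travelling abroad] ≈ 0.7105

Weight on genuine card theft=true, given the evidence: 0.72*0.12 = 0.086400
Denominator P(fraud alert | ¬cardholder travelling abroad): 0.04*0.88 + 0.72*0.12 = 0.121600
P(genuine card theft | fraud alert, ¬cardholder travelling abroad) = 0.086400/0.121600 ≈ 0.7105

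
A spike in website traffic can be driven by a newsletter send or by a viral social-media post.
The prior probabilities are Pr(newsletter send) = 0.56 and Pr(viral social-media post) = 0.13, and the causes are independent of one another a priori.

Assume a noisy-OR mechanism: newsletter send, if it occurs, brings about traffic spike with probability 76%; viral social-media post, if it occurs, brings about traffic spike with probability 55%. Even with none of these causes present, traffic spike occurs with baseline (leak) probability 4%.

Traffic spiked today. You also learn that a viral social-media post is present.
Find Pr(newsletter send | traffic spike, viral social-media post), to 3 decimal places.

Under noisy-OR, P(traffic spike | causes) = 1 − (1−0.04)·∏(1−qᵢ) over the active causes.
For the numerator, keep only newsletter send=true terms: 0.89632*0.56 = 0.501939
Denominator P(traffic spike | viral social-media post): 0.568*0.44 + 0.89632*0.56 = 0.751859
P(newsletter send | traffic spike, viral social-media post) = 0.501939/0.751859 ≈ 0.668

Pr(newsletter send | traffic spike, viral social-media post) ≈ 0.668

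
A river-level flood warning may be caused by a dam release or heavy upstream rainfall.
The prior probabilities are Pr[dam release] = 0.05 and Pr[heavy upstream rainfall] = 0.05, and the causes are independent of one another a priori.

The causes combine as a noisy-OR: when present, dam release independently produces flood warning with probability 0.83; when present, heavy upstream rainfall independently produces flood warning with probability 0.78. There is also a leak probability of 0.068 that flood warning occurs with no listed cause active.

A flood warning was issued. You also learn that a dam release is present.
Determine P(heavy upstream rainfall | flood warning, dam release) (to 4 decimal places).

Under noisy-OR, P(flood warning | causes) = 1 − (1−0.068)·∏(1−qᵢ) over the active causes.
P(flood warning | dam release) = 0.84156*0.95 + 0.965143*0.05 = 0.799482 + 0.048257 = 0.847739
The heavy upstream rainfall-present share is 0.965143*0.05 = 0.048257.
P(heavy upstream rainfall | flood warning, dam release) = 0.048257 / 0.847739 ≈ 0.0569

P(heavy upstream rainfall | flood warning, dam release) ≈ 0.0569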